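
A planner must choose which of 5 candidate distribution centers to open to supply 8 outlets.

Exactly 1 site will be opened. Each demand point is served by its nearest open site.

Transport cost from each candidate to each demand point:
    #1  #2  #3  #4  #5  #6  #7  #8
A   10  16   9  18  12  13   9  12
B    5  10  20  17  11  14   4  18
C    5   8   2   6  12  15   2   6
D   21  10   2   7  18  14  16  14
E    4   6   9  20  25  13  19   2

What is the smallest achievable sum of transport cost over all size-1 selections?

Open {C}.
  #1→C 5, #2→C 8, #3→C 2, #4→C 6, #5→C 12, #6→C 15, #7→C 2, #8→C 6  ⇒ total 56.
Compare {E}: total 98.
Compare {A}: total 99.
No size-1 selection does better; minimum is 56.

56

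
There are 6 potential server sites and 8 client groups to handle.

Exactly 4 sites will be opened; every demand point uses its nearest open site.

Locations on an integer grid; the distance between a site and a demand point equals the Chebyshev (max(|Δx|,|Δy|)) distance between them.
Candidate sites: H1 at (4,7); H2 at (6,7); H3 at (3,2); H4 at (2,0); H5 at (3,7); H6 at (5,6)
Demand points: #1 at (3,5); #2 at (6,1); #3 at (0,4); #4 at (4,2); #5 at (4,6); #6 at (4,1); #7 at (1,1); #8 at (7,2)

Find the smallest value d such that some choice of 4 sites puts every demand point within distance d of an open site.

4

Open {H1, H2, H3, H4}.
  Farthest demand point is #8 at distance 4 (to H3); all others are ≤ 4.
With {H1, H2, H3, H5} the worst case is 4.
With {H1, H2, H3, H6} the worst case is 4.
No size-4 selection achieves below 4.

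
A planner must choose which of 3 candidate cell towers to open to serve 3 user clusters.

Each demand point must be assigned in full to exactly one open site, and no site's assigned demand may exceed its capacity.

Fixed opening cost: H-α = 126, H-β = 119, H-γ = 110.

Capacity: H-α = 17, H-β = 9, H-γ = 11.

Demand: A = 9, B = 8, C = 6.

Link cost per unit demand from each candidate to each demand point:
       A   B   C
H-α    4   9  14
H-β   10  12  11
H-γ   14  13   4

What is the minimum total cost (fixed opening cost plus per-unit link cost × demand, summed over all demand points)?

368

Open {H-α, H-γ}; cheapest assignment that respects the capacities:
  H-α (cap 17, load 17): A, B — cost 9×4 + 8×9 = 108
  H-γ (cap 11, load 6): C — cost 6×4 = 24
  Shipping 132, fixed 236 → total 368.
  Any other capacity-feasible assignment to {H-α, H-γ} ships for at least 132.
Compare {H-α, H-β}: its best feasible assignment gives total 419.
Compare {H-α, H-β, H-γ}: its best feasible assignment gives total 487.
Every other set of open sites that can feasibly serve all demand totals ≥ 419 even under its best assignment. Minimum: 368.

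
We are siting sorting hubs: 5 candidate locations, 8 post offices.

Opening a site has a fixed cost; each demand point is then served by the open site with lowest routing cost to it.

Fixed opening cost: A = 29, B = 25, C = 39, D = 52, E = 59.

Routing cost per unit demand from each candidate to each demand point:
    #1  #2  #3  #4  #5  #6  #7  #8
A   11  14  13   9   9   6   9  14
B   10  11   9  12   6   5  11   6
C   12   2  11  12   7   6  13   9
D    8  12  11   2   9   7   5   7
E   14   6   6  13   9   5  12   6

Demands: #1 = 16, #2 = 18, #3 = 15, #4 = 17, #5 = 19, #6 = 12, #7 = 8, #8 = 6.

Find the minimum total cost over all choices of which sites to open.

Open {B, C, D}: assign each demand point to its cheapest open site.
  #1→D 16×8=128, #2→C 18×2=36, #3→B 15×9=135, #4→D 17×2=34, #5→B 19×6=114, #6→B 12×5=60, #7→D 8×5=40, #8→B 6×6=36
  routing cost 583, fixed 116 → total 699.
Compare {C, D, E}: routing cost 557 + fixed 150 = 707.
Compare {B, C, D, E}: routing cost 538 + fixed 175 = 713.
Compare {A, B, C, D}: routing cost 583 + fixed 145 = 728.
All other subsets cost ≥ 707. Minimum total cost: 699.

699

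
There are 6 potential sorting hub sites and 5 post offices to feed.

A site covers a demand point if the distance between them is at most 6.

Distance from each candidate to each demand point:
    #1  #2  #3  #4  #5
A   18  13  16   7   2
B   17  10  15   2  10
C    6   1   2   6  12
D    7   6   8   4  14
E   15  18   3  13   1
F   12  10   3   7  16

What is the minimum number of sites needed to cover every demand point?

Coverage sets (demand points within 6 of each site):
  A: {#5}
  B: {#4}
  C: {#1, #2, #3, #4}
  D: {#2, #4}
  E: {#3, #5}
  F: {#3}
No single site covers all 5 demand points.
But {A, C} covers everything, so the minimum is 2.

2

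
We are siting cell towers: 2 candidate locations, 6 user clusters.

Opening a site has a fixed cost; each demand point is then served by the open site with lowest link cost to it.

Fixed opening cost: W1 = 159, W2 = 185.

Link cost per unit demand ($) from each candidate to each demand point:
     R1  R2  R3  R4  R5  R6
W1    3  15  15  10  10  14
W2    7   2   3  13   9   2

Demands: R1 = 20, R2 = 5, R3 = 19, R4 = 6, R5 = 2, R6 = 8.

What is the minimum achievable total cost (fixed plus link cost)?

Open {W2}: assign each demand point to its cheapest open site.
  R1→W2 20×7=140, R2→W2 5×2=10, R3→W2 19×3=57, R4→W2 6×13=78, R5→W2 2×9=18, R6→W2 8×2=16
  link cost 319, fixed 185 → total 504.
Compare {W1, W2}: link cost 221 + fixed 344 = 565.
Compare {W1}: link cost 612 + fixed 159 = 771.

504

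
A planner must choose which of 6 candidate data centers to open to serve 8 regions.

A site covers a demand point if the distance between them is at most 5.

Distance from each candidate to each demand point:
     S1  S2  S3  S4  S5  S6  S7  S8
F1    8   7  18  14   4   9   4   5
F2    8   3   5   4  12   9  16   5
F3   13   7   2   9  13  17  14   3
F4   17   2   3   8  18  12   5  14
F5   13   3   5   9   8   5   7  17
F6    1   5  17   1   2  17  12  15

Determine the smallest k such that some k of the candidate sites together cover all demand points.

3

Coverage sets (demand points within 5 of each site):
  F1: {S5, S7, S8}
  F2: {S2, S3, S4, S8}
  F3: {S3, S8}
  F4: {S2, S3, S7}
  F5: {S2, S3, S6}
  F6: {S1, S2, S4, S5}
No 2 sites suffice: every size-2 union leaves at least one demand point uncovered.
But {F1, F5, F6} covers everything, so the minimum is 3.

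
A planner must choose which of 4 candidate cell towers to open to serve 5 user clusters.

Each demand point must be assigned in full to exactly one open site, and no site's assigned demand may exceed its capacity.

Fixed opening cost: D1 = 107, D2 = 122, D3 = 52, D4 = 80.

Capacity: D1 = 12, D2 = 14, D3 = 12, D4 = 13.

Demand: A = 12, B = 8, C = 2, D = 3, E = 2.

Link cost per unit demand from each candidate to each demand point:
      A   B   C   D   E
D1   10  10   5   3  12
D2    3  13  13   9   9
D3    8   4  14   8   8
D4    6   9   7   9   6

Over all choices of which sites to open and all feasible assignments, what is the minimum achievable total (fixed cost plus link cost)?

369

Open {D2, D4}; cheapest assignment that respects the capacities:
  D2 (cap 14, load 14): A, E — cost 12×3 + 2×9 = 54
  D4 (cap 13, load 13): B, C, D — cost 8×9 + 2×7 + 3×9 = 113
  Shipping 167, fixed 202 → total 369.
  Any other capacity-feasible assignment to {D2, D4} ships for at least 167.
Compare {D2, D3, D4}: its best feasible assignment gives total 372.
Compare {D1, D3, D4}: its best feasible assignment gives total 378.
Every other set of open sites that can feasibly serve all demand totals ≥ 372 even under its best assignment. Minimum: 369.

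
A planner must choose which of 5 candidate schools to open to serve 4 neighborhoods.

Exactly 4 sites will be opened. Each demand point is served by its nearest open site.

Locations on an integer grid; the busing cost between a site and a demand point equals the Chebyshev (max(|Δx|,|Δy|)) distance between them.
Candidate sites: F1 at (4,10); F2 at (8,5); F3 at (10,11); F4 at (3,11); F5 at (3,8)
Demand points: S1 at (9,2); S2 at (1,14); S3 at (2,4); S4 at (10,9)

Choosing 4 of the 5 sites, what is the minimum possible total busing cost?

Open {F2, F3, F4, F5}.
  S1→F2 3, S2→F4 3, S3→F5 4, S4→F3 2  ⇒ total 12.
Compare {F1, F2, F3, F5}: total 13.
Compare {F1, F2, F3, F4}: total 14.
No size-4 selection does better; minimum is 12.

12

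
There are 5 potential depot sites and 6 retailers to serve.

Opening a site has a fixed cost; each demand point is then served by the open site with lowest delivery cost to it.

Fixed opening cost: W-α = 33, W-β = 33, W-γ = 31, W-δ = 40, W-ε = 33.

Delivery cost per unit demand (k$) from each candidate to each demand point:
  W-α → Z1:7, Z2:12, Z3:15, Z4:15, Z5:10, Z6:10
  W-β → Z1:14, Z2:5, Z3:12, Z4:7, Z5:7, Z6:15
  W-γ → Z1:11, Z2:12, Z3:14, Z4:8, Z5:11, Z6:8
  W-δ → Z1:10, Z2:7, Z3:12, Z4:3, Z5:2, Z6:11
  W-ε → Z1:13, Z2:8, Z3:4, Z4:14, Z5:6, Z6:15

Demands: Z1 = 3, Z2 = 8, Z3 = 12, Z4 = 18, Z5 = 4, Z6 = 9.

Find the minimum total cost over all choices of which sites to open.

Open {W-δ, W-ε}: assign each demand point to its cheapest open site.
  Z1→W-δ 3×10=30, Z2→W-δ 8×7=56, Z3→W-ε 12×4=48, Z4→W-δ 18×3=54, Z5→W-δ 4×2=8, Z6→W-δ 9×11=99
  delivery cost 295, fixed 73 → total 368.
Compare {W-γ, W-δ, W-ε}: delivery cost 268 + fixed 104 = 372.
Compare {W-α, W-δ, W-ε}: delivery cost 277 + fixed 106 = 383.
Compare {W-β, W-δ, W-ε}: delivery cost 279 + fixed 106 = 385.
All other subsets cost ≥ 372. Minimum total cost: 368.

368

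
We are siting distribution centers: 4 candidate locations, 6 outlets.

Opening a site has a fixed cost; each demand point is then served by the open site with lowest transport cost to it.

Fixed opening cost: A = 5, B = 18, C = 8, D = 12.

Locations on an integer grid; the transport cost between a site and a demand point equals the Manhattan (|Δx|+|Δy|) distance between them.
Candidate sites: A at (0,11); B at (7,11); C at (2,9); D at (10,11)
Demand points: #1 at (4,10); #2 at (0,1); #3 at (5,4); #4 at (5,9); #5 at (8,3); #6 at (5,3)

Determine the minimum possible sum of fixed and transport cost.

53

Open {C}: assign each demand point to its cheapest open site.
  #1→C 3, #2→C 10, #3→C 8, #4→C 3, #5→C 12, #6→C 9
  transport cost 45, fixed 8 → total 53.
Compare {A, C}: transport cost 45 + fixed 13 = 58.
Compare {C, D}: transport cost 43 + fixed 20 = 63.
Compare {A}: transport cost 63 + fixed 5 = 68.
All other subsets cost ≥ 58. Minimum total cost: 53.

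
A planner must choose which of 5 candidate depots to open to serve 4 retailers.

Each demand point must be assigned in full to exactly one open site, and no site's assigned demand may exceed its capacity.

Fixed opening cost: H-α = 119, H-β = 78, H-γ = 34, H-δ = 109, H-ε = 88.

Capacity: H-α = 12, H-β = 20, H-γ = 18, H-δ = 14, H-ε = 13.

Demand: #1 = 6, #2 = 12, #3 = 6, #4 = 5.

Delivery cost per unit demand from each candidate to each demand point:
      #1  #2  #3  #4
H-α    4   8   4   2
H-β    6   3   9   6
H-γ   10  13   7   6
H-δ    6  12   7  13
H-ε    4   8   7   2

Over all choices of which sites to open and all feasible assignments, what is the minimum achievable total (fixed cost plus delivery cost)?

256

Open {H-β, H-γ}; cheapest assignment that respects the capacities:
  H-β (cap 20, load 18): #1, #2 — cost 6×6 + 12×3 = 72
  H-γ (cap 18, load 11): #3, #4 — cost 6×7 + 5×6 = 72
  Shipping 144, fixed 112 → total 256.
  Any other capacity-feasible assignment to {H-β, H-γ} ships for at least 144.
Compare {H-β, H-ε}: its best feasible assignment gives total 290.
Compare {H-α, H-β}: its best feasible assignment gives total 303.
Every other set of open sites that can feasibly serve all demand totals ≥ 290 even under its best assignment. Minimum: 256.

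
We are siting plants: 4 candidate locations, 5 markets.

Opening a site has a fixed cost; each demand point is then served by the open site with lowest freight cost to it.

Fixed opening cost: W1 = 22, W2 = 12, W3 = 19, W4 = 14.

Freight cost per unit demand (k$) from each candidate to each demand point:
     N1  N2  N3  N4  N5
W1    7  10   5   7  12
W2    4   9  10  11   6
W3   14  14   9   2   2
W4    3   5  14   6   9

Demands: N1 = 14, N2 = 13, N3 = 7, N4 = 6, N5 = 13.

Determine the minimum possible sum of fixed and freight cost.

Open {W1, W3, W4}: assign each demand point to its cheapest open site.
  N1→W4 14×3=42, N2→W4 13×5=65, N3→W1 7×5=35, N4→W3 6×2=12, N5→W3 13×2=26
  freight cost 180, fixed 55 → total 235.
Compare {W3, W4}: freight cost 208 + fixed 33 = 241.
Compare {W1, W2, W3, W4}: freight cost 180 + fixed 67 = 247.
Compare {W2, W3, W4}: freight cost 208 + fixed 45 = 253.
All other subsets cost ≥ 241. Minimum total cost: 235.

235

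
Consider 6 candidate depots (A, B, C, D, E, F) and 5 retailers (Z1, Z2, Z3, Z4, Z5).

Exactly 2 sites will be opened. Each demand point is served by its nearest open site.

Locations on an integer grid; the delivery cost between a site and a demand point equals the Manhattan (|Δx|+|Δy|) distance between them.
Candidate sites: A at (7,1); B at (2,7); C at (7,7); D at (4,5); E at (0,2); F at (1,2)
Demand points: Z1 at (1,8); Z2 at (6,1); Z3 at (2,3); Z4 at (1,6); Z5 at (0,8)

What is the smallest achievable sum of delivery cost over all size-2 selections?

Open {A, B}.
  Z1→B 2, Z2→A 1, Z3→B 4, Z4→B 2, Z5→B 3  ⇒ total 12.
Compare {B, F}: total 15.
Compare {B, D}: total 17.
No size-2 selection does better; minimum is 12.

12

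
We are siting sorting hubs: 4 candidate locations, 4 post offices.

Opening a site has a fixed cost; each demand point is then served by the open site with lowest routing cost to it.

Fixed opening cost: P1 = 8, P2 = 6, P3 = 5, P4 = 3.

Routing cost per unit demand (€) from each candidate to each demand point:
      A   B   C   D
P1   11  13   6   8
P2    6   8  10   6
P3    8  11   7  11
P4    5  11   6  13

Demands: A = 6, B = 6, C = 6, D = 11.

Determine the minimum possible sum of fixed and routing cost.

Open {P2, P4}: assign each demand point to its cheapest open site.
  A→P4 6×5=30, B→P2 6×8=48, C→P4 6×6=36, D→P2 11×6=66
  routing cost 180, fixed 9 → total 189.
Compare {P2, P3, P4}: routing cost 180 + fixed 14 = 194.
Compare {P1, P2, P4}: routing cost 180 + fixed 17 = 197.
Compare {P1, P2}: routing cost 186 + fixed 14 = 200.
All other subsets cost ≥ 194. Minimum total cost: 189.

189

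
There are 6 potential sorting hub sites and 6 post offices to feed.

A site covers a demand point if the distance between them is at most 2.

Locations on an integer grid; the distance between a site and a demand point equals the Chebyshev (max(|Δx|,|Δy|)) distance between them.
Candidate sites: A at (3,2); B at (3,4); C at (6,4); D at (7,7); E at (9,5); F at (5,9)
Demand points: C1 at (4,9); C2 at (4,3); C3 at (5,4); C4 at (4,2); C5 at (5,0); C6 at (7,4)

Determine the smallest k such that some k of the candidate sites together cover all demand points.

3

Coverage sets (demand points within 2 of each site):
  A: {C2, C3, C4, C5}
  B: {C2, C3, C4}
  C: {C2, C3, C4, C6}
  D: {}
  E: {C6}
  F: {C1}
No 2 sites suffice: every size-2 union leaves at least one demand point uncovered.
But {A, C, F} covers everything, so the minimum is 3.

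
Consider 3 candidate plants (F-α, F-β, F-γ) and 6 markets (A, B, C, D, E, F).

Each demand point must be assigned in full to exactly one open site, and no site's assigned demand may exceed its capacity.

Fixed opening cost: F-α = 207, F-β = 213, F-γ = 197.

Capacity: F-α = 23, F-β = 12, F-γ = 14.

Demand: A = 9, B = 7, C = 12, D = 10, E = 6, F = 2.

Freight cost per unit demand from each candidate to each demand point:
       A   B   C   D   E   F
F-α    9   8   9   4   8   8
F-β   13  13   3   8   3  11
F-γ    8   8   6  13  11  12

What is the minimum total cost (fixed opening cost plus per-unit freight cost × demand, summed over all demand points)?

Open {F-α, F-β, F-γ}; cheapest assignment that respects the capacities:
  F-α (cap 23, load 23): B, D, E — cost 7×8 + 10×4 + 6×8 = 144
  F-β (cap 12, load 12): C — cost 12×3 = 36
  F-γ (cap 14, load 11): A, F — cost 9×8 + 2×12 = 96
  Shipping 276, fixed 617 → total 893.
  Any other capacity-feasible assignment to {F-α, F-β, F-γ} ships for at least 276.
Total demand is 46 and no other set of sites has combined capacity ≥ 46, so {F-α, F-β, F-γ} is the only feasible choice of open sites. Minimum: 893.

893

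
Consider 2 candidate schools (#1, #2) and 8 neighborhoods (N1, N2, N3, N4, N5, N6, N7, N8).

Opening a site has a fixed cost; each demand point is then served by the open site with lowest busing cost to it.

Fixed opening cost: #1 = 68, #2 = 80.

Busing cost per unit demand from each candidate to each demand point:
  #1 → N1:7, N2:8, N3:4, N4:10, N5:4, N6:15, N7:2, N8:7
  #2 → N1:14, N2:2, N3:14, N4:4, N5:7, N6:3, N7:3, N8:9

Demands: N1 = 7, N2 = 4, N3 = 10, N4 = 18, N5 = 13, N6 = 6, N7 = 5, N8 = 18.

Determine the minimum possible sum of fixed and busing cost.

523

Open {#1, #2}: assign each demand point to its cheapest open site.
  N1→#1 7×7=49, N2→#2 4×2=8, N3→#1 10×4=40, N4→#2 18×4=72, N5→#1 13×4=52, N6→#2 6×3=18, N7→#1 5×2=10, N8→#1 18×7=126
  busing cost 375, fixed 148 → total 523.
Compare {#1}: busing cost 579 + fixed 68 = 647.
Compare {#2}: busing cost 604 + fixed 80 = 684.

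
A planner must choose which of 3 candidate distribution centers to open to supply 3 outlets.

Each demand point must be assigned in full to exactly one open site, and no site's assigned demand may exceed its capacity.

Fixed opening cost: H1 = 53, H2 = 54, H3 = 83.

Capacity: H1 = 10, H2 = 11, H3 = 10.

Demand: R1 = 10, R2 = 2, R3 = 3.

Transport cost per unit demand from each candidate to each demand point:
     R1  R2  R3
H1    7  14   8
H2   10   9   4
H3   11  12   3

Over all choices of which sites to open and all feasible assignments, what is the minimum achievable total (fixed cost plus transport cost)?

207

Open {H1, H2}; cheapest assignment that respects the capacities:
  H1 (cap 10, load 10): R1 — cost 10×7 = 70
  H2 (cap 11, load 5): R2, R3 — cost 2×9 + 3×4 = 30
  Shipping 100, fixed 107 → total 207.
  Any other capacity-feasible assignment to {H1, H2} ships for at least 100.
Compare {H1, H3}: its best feasible assignment gives total 239.
Compare {H2, H3}: its best feasible assignment gives total 270.
Every other set of open sites that can feasibly serve all demand totals ≥ 239 even under its best assignment. Minimum: 207.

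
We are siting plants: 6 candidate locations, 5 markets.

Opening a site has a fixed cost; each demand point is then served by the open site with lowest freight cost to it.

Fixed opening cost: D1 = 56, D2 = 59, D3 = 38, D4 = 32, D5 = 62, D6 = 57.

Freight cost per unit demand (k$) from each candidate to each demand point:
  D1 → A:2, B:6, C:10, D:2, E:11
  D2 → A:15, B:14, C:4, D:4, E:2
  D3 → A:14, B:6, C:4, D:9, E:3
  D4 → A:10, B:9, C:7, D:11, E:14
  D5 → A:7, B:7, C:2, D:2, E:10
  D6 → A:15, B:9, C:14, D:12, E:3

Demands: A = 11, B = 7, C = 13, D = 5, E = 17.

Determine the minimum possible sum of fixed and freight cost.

Open {D1, D3}: assign each demand point to its cheapest open site.
  A→D1 11×2=22, B→D1 7×6=42, C→D3 13×4=52, D→D1 5×2=10, E→D3 17×3=51
  freight cost 177, fixed 94 → total 271.
Compare {D1, D2}: freight cost 160 + fixed 115 = 275.
Compare {D1, D3, D4}: freight cost 177 + fixed 126 = 303.
Compare {D3, D5}: freight cost 206 + fixed 100 = 306.
All other subsets cost ≥ 275. Minimum total cost: 271.

271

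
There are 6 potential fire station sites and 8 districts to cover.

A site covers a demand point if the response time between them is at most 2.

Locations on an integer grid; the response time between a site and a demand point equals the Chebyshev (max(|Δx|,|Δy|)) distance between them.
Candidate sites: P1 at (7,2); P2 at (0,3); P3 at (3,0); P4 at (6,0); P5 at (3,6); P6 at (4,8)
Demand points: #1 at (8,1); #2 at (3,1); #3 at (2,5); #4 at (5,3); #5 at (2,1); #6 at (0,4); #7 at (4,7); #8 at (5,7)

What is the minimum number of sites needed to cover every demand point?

4

Coverage sets (demand points within 2 of each site):
  P1: {#1, #4}
  P2: {#3, #5, #6}
  P3: {#2, #5}
  P4: {#1}
  P5: {#3, #7, #8}
  P6: {#7, #8}
No 3 sites suffice: every size-3 union leaves at least one demand point uncovered.
But {P1, P2, P3, P5} covers everything, so the minimum is 4.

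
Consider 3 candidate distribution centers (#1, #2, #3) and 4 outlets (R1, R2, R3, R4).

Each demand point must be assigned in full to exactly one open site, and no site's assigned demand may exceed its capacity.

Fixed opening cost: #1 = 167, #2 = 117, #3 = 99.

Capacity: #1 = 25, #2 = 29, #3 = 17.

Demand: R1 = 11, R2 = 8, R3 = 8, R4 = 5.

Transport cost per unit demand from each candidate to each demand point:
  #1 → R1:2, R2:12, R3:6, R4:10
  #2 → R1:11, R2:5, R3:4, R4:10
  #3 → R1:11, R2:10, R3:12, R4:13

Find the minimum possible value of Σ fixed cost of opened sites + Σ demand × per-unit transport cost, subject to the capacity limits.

Open {#1, #2}; cheapest assignment that respects the capacities:
  #1 (cap 25, load 16): R1, R4 — cost 11×2 + 5×10 = 72
  #2 (cap 29, load 16): R2, R3 — cost 8×5 + 8×4 = 72
  Shipping 144, fixed 284 → total 428.
  Any other capacity-feasible assignment to {#1, #2} ships for at least 144.
Compare {#2, #3}: its best feasible assignment gives total 459.
Compare {#1, #3}: its best feasible assignment gives total 466.
Every other set of open sites that can feasibly serve all demand totals ≥ 459 even under its best assignment. Minimum: 428.

428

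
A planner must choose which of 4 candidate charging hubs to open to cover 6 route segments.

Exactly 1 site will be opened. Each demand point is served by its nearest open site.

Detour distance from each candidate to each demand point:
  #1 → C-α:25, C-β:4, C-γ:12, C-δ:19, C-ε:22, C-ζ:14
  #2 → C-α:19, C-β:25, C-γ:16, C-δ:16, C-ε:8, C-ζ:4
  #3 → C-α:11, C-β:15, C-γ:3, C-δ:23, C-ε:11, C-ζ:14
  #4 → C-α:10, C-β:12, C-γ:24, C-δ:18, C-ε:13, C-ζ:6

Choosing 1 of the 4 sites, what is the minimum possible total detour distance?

77

Open {#3}.
  C-α→#3 11, C-β→#3 15, C-γ→#3 3, C-δ→#3 23, C-ε→#3 11, C-ζ→#3 14  ⇒ total 77.
Compare {#4}: total 83.
Compare {#2}: total 88.
No size-1 selection does better; minimum is 77.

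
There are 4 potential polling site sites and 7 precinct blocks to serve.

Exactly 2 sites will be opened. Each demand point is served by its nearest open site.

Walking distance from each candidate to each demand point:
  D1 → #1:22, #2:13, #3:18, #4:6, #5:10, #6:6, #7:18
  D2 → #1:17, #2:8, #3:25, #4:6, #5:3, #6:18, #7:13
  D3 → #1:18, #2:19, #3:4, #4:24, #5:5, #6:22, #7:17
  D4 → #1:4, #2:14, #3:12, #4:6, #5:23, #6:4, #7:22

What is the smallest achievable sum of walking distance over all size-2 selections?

50

Open {D2, D4}.
  #1→D4 4, #2→D2 8, #3→D4 12, #4→D2 6, #5→D2 3, #6→D4 4, #7→D2 13  ⇒ total 50.
Compare {D3, D4}: total 54.
Compare {D1, D4}: total 67.
No size-2 selection does better; minimum is 50.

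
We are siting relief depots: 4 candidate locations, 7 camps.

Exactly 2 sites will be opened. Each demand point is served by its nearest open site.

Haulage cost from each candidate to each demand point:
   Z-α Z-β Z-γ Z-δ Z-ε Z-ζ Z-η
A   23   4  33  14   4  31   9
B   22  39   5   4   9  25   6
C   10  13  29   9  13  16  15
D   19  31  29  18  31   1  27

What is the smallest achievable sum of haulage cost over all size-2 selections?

63

Open {B, C}.
  Z-α→C 10, Z-β→C 13, Z-γ→B 5, Z-δ→B 4, Z-ε→B 9, Z-ζ→C 16, Z-η→B 6  ⇒ total 63.
Compare {A, B}: total 70.
Compare {B, D}: total 75.
No size-2 selection does better; minimum is 63.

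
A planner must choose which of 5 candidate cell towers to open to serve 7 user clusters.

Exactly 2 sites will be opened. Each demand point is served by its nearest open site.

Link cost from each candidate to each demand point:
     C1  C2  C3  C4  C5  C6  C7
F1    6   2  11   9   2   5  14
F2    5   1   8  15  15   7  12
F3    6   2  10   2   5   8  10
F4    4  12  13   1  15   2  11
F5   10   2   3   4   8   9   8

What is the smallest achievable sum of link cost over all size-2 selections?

Open {F4, F5}.
  C1→F4 4, C2→F5 2, C3→F5 3, C4→F4 1, C5→F5 8, C6→F4 2, C7→F5 8  ⇒ total 28.
Compare {F1, F5}: total 30.
Compare {F1, F4}: total 33.
No size-2 selection does better; minimum is 28.

28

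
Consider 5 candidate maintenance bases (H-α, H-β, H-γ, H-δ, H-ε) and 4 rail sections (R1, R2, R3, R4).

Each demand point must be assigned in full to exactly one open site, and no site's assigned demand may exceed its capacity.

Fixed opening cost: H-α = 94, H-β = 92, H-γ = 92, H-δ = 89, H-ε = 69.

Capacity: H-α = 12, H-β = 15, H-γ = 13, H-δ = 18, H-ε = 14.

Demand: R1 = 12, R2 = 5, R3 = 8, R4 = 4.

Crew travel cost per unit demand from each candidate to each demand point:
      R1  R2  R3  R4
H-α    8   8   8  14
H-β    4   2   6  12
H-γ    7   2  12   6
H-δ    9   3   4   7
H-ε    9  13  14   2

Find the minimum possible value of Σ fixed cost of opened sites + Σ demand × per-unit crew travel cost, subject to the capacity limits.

304

Open {H-β, H-δ}; cheapest assignment that respects the capacities:
  H-β (cap 15, load 12): R1 — cost 12×4 = 48
  H-δ (cap 18, load 17): R2, R3, R4 — cost 5×3 + 8×4 + 4×7 = 75
  Shipping 123, fixed 181 → total 304.
  Any other capacity-feasible assignment to {H-β, H-δ} ships for at least 123.
Compare {H-γ, H-δ}: its best feasible assignment gives total 340.
Compare {H-δ, H-ε}: its best feasible assignment gives total 341.
Every other set of open sites that can feasibly serve all demand totals ≥ 340 even under its best assignment. Minimum: 304.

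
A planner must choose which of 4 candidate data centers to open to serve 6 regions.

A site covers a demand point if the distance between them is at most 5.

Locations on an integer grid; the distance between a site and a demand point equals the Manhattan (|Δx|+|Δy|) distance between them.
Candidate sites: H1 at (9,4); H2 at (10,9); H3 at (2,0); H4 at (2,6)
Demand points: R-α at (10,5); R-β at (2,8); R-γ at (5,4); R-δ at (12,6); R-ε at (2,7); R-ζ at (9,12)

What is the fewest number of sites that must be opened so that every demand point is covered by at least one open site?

2

Coverage sets (demand points within 5 of each site):
  H1: {R-α, R-γ, R-δ}
  H2: {R-α, R-δ, R-ζ}
  H3: {}
  H4: {R-β, R-γ, R-ε}
No single site covers all 6 demand points.
But {H2, H4} covers everything, so the minimum is 2.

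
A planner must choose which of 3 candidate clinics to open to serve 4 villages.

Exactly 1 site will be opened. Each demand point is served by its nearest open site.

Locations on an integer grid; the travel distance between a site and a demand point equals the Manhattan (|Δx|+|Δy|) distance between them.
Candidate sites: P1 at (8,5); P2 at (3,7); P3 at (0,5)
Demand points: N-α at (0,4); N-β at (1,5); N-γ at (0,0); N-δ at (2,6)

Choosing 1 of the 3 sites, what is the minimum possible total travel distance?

Open {P3}.
  N-α→P3 1, N-β→P3 1, N-γ→P3 5, N-δ→P3 3  ⇒ total 10.
Compare {P2}: total 22.
Compare {P1}: total 36.

10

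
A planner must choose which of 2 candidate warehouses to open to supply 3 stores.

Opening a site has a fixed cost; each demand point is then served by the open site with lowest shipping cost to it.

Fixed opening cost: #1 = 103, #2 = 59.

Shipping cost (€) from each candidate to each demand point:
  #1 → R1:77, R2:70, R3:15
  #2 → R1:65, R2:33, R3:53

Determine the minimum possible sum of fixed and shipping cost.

Open {#2}: assign each demand point to its cheapest open site.
  R1→#2 65, R2→#2 33, R3→#2 53
  shipping cost 151, fixed 59 → total 210.
Compare {#1}: shipping cost 162 + fixed 103 = 265.
Compare {#1, #2}: shipping cost 113 + fixed 162 = 275.

210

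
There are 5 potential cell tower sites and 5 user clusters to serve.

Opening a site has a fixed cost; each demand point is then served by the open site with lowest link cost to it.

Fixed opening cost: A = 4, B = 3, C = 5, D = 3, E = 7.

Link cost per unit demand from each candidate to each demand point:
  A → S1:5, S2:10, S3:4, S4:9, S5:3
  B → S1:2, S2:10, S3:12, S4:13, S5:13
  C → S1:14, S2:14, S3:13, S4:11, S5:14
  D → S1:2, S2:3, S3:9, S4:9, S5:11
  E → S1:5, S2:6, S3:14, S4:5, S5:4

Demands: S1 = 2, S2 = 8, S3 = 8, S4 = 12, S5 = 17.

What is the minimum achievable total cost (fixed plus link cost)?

185

Open {A, D, E}: assign each demand point to its cheapest open site.
  S1→D 2×2=4, S2→D 8×3=24, S3→A 8×4=32, S4→E 12×5=60, S5→A 17×3=51
  link cost 171, fixed 14 → total 185.
Compare {A, B, D, E}: link cost 171 + fixed 17 = 188.
Compare {A, C, D, E}: link cost 171 + fixed 19 = 190.
Compare {A, B, C, D, E}: link cost 171 + fixed 22 = 193.
All other subsets cost ≥ 188. Minimum total cost: 185.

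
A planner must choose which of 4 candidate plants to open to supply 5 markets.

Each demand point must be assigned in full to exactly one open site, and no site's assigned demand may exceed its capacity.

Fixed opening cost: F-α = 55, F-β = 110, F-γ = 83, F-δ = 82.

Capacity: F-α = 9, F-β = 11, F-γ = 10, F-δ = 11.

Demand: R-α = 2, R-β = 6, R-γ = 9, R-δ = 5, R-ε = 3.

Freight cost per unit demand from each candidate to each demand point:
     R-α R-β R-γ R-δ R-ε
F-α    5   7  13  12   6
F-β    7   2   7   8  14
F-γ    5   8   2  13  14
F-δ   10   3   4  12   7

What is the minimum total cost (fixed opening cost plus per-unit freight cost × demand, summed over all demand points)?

344

Open {F-α, F-γ, F-δ}; cheapest assignment that respects the capacities:
  F-α (cap 9, load 5): R-α, R-ε — cost 2×5 + 3×6 = 28
  F-γ (cap 10, load 9): R-γ — cost 9×2 = 18
  F-δ (cap 11, load 11): R-β, R-δ — cost 6×3 + 5×12 = 78
  Shipping 124, fixed 220 → total 344.
  Any other capacity-feasible assignment to {F-α, F-γ, F-δ} ships for at least 124.
Compare {F-α, F-β, F-γ}: its best feasible assignment gives total 346.
Compare {F-α, F-β, F-δ}: its best feasible assignment gives total 363.
Every other set of open sites that can feasibly serve all demand totals ≥ 346 even under its best assignment. Minimum: 344.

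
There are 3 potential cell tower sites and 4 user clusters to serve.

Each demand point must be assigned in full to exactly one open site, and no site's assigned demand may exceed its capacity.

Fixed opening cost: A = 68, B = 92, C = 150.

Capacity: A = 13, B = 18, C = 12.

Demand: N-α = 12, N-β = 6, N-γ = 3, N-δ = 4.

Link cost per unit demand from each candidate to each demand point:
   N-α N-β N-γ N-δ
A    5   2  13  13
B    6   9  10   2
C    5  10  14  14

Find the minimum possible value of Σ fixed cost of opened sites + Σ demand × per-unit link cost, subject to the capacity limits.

Open {A, B}; cheapest assignment that respects the capacities:
  A (cap 13, load 9): N-β, N-γ — cost 6×2 + 3×13 = 51
  B (cap 18, load 16): N-α, N-δ — cost 12×6 + 4×2 = 80
  Shipping 131, fixed 160 → total 291.
  Any other capacity-feasible assignment to {A, B} ships for at least 131.
Compare {A, C}: its best feasible assignment gives total 381.
Compare {B, C}: its best feasible assignment gives total 394.
Every other set of open sites that can feasibly serve all demand totals ≥ 381 even under its best assignment. Minimum: 291.

291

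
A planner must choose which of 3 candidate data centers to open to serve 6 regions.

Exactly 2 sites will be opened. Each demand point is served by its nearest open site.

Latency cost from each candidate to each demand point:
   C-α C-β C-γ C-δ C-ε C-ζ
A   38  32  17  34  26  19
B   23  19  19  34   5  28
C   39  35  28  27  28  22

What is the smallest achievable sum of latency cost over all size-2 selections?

115

Open {B, C}.
  C-α→B 23, C-β→B 19, C-γ→B 19, C-δ→C 27, C-ε→B 5, C-ζ→C 22  ⇒ total 115.
Compare {A, B}: total 117.
Compare {A, C}: total 159.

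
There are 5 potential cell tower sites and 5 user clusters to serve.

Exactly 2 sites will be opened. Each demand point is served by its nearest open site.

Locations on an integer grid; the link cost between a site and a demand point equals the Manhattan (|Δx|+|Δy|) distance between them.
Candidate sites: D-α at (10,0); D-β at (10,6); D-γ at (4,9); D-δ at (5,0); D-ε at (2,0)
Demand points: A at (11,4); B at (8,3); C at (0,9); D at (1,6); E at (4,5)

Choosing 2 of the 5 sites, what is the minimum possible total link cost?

22

Open {D-β, D-γ}.
  A→D-β 3, B→D-β 5, C→D-γ 4, D→D-γ 6, E→D-γ 4  ⇒ total 22.
Compare {D-α, D-γ}: total 24.
Compare {D-γ, D-δ}: total 30.
No size-2 selection does better; minimum is 22.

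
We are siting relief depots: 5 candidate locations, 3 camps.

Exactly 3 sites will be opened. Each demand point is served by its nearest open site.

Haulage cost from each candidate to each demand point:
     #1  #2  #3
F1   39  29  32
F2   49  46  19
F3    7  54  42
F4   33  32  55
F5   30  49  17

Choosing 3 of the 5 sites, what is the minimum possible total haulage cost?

53

Open {F1, F3, F5}.
  #1→F3 7, #2→F1 29, #3→F5 17  ⇒ total 53.
Compare {F1, F2, F3}: total 55.
Compare {F3, F4, F5}: total 56.
No size-3 selection does better; minimum is 53.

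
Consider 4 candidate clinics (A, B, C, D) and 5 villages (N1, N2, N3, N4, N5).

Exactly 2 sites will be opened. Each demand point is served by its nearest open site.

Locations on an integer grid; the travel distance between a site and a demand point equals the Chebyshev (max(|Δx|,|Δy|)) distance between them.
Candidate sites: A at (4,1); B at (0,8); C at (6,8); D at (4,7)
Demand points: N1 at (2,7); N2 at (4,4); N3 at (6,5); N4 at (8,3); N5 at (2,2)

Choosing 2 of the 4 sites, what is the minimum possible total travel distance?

Open {A, D}.
  N1→D 2, N2→A 3, N3→D 2, N4→A 4, N5→A 2  ⇒ total 13.
Compare {A, B}: total 15.
Compare {A, C}: total 16.
No size-2 selection does better; minimum is 13.

13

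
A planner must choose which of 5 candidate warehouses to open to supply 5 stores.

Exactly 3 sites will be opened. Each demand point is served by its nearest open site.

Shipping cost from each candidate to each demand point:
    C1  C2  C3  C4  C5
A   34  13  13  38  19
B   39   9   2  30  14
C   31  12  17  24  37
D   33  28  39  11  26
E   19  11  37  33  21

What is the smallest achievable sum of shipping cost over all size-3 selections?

55

Open {B, D, E}.
  C1→E 19, C2→B 9, C3→B 2, C4→D 11, C5→B 14  ⇒ total 55.
Compare {B, C, D}: total 67.
Compare {B, C, E}: total 68.
No size-3 selection does better; minimum is 55.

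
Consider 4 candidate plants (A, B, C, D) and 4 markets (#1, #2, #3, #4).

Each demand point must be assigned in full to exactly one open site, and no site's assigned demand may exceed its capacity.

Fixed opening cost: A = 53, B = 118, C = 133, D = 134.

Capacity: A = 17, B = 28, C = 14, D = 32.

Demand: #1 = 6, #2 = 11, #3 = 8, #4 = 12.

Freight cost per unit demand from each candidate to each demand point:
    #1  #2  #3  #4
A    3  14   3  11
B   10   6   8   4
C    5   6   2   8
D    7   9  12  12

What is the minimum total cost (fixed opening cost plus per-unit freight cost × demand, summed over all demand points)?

327

Open {A, B}; cheapest assignment that respects the capacities:
  A (cap 17, load 14): #1, #3 — cost 6×3 + 8×3 = 42
  B (cap 28, load 23): #2, #4 — cost 11×6 + 12×4 = 114
  Shipping 156, fixed 171 → total 327.
  Any other capacity-feasible assignment to {A, B} ships for at least 156.
Compare {B, C}: its best feasible assignment gives total 411.
Compare {A, B, C}: its best feasible assignment gives total 452.
Every other set of open sites that can feasibly serve all demand totals ≥ 411 even under its best assignment. Minimum: 327.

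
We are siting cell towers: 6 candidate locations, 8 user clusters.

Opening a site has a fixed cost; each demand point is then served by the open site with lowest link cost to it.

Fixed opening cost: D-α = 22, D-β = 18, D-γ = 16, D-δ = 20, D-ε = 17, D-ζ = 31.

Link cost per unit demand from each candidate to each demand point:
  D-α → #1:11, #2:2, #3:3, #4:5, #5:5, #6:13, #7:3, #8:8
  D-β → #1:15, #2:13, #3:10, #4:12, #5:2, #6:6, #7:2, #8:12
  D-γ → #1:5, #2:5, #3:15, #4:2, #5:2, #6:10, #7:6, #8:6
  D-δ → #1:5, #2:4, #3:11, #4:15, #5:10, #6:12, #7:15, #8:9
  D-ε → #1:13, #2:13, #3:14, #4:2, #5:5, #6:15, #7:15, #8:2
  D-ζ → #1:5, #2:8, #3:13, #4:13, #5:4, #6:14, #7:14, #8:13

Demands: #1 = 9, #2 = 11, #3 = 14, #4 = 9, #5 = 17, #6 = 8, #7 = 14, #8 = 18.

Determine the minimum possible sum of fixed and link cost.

346

Open {D-α, D-β, D-γ, D-ε}: assign each demand point to its cheapest open site.
  #1→D-γ 9×5=45, #2→D-α 11×2=22, #3→D-α 14×3=42, #4→D-γ 9×2=18, #5→D-β 17×2=34, #6→D-β 8×6=48, #7→D-β 14×2=28, #8→D-ε 18×2=36
  link cost 273, fixed 73 → total 346.
Compare {D-α, D-β, D-δ, D-ε}: link cost 273 + fixed 77 = 350.
Compare {D-α, D-β, D-ε, D-ζ}: link cost 273 + fixed 88 = 361.
Compare {D-α, D-β, D-γ, D-δ, D-ε}: link cost 273 + fixed 93 = 366.
All other subsets cost ≥ 350. Minimum total cost: 346.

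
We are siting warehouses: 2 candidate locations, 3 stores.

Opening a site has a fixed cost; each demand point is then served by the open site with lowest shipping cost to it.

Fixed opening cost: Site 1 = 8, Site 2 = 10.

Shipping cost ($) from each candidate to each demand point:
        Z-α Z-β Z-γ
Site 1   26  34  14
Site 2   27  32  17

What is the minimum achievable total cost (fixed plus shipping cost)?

82

Open {Site 1}: assign each demand point to its cheapest open site.
  Z-α→Site 1 26, Z-β→Site 1 34, Z-γ→Site 1 14
  shipping cost 74, fixed 8 → total 82.
Compare {Site 2}: shipping cost 76 + fixed 10 = 86.
Compare {Site 1, Site 2}: shipping cost 72 + fixed 18 = 90.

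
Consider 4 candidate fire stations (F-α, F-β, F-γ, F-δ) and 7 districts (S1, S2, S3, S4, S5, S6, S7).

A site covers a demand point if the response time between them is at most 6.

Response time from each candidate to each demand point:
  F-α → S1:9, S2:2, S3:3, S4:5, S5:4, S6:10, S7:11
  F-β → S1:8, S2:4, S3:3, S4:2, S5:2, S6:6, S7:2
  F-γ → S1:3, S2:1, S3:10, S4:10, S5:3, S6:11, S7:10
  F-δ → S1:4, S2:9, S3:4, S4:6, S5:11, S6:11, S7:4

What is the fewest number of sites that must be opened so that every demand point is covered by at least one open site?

2

Coverage sets (demand points within 6 of each site):
  F-α: {S2, S3, S4, S5}
  F-β: {S2, S3, S4, S5, S6, S7}
  F-γ: {S1, S2, S5}
  F-δ: {S1, S3, S4, S7}
No single site covers all 7 demand points.
But {F-β, F-γ} covers everything, so the minimum is 2.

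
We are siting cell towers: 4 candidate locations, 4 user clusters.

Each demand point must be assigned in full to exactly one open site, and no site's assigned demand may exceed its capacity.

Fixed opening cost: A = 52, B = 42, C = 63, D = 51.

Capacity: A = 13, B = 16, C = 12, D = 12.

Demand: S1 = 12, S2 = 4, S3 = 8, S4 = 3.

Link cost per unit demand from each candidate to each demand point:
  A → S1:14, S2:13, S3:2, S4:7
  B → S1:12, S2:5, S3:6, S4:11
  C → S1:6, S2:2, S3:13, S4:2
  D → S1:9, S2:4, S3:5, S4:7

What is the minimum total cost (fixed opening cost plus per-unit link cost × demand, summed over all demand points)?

278

Open {B, C}; cheapest assignment that respects the capacities:
  B (cap 16, load 15): S2, S3, S4 — cost 4×5 + 8×6 + 3×11 = 101
  C (cap 12, load 12): S1 — cost 12×6 = 72
  Shipping 173, fixed 105 → total 278.
  Any other capacity-feasible assignment to {B, C} ships for at least 173.
Compare {A, B, C}: its best feasible assignment gives total 286.
Compare {A, C, D}: its best feasible assignment gives total 291.
Every other set of open sites that can feasibly serve all demand totals ≥ 286 even under its best assignment. Minimum: 278.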